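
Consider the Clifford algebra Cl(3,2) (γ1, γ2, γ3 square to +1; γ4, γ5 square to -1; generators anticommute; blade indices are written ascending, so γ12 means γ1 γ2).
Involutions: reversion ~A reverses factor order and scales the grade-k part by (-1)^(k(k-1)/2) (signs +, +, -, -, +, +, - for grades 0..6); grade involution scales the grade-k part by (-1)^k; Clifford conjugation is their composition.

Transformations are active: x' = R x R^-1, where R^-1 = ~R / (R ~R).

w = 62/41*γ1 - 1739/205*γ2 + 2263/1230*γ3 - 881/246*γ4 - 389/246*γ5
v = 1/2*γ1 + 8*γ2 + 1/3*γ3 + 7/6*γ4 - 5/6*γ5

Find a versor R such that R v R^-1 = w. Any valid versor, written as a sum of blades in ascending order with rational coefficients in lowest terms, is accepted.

Key observation: q(v) = q(w) = 2243/36 (sandwiches preserve the norm), so R = v + w = 165/82*γ1 - 99/205*γ2 + 891/410*γ3 - 99/41*γ4 - 99/41*γ5 works whenever it is invertible — the component of v along it is kept and (v - w)/2 reverses, sending v to w.
Answer: 165/82*γ1 - 99/205*γ2 + 891/410*γ3 - 99/41*γ4 - 99/41*γ5


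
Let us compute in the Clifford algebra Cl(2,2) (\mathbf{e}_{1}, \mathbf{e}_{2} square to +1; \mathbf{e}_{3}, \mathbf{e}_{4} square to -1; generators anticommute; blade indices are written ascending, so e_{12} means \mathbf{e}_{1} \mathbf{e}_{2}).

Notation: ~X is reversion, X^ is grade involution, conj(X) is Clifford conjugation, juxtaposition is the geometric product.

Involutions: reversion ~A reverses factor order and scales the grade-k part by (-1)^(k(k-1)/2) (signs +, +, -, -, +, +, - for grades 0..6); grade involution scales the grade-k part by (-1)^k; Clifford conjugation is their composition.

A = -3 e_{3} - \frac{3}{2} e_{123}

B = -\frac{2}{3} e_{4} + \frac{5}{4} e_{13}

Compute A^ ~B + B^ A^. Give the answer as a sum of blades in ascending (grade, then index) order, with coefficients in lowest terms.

first term: -\frac{15}{4} e_{1} + \frac{15}{8} e_{2} - 2 e_{34} - e_{1234}
second term: -\frac{15}{4} e_{1} - \frac{15}{8} e_{2} - 2 e_{34} - e_{1234}
Answer: -\frac{15}{2} e_{1} - 4 e_{34} - 2 e_{1234}


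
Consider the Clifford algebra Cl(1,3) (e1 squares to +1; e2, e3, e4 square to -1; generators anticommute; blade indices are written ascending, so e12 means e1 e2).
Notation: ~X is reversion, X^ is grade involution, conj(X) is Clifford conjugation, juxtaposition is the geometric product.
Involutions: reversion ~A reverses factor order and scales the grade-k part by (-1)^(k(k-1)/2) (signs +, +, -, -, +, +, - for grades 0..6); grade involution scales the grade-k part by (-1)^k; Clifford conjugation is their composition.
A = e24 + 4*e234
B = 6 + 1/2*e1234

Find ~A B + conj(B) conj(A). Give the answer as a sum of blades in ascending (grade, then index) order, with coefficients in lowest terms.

first term: 2*e1 - 1/2*e13 - 6*e24 - 24*e234
second term: 2*e1 - 1/2*e13 - 6*e24 + 24*e234
Answer: 4*e1 - e13 - 12*e24


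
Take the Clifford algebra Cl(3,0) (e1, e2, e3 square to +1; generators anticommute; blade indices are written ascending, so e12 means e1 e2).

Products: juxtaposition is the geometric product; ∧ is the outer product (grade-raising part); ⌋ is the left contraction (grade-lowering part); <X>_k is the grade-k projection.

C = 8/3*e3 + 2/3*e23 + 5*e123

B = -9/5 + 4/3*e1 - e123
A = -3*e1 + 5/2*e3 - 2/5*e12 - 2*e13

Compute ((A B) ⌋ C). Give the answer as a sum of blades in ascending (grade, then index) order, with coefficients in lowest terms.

step 1: -4 + 27/5*e1 + 38/15*e2 - 67/30*e3 - 89/50*e12 + 4/15*e13 + 3*e23
step 2: -358/45 - 15*e1 + 127/45*e2 - 7/90*e3 - 67/6*e12 - 38/3*e13 + 73/3*e23 - 20*e123
Answer: -358/45 - 15*e1 + 127/45*e2 - 7/90*e3 - 67/6*e12 - 38/3*e13 + 73/3*e23 - 20*e123


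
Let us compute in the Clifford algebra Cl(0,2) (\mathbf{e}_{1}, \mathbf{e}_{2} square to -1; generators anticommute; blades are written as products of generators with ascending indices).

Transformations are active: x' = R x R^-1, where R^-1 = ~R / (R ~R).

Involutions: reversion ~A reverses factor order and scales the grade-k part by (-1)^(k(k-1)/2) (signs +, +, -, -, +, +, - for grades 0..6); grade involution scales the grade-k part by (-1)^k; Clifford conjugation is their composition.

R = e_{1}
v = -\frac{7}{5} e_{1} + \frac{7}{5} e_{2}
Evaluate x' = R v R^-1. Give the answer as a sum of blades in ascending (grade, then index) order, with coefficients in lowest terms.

~R = e_{1}, and R ~R = -1, so R^-1 = ~R / (-1).
R v = \frac{7}{5} + \frac{7}{5} e_{1} e_{2}
Answer: -\frac{7}{5} e_{1} - \frac{7}{5} e_{2}


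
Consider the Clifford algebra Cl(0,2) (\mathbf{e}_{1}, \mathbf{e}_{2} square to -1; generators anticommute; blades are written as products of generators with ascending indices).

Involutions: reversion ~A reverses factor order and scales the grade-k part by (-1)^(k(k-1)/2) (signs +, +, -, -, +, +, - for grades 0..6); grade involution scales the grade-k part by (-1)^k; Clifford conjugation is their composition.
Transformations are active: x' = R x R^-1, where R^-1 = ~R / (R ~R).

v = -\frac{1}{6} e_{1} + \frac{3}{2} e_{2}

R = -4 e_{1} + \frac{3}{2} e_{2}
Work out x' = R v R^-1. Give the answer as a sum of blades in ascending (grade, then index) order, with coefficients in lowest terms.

~R = -4 e_{1} + \frac{3}{2} e_{2}, and R ~R = -\frac{73}{4}, so R^-1 = ~R / (-\frac{73}{4}).
R v = -\frac{35}{12} - \frac{23}{4} e_{1} e_{2}
Answer: -\frac{487}{438} e_{1} - \frac{149}{146} e_{2}


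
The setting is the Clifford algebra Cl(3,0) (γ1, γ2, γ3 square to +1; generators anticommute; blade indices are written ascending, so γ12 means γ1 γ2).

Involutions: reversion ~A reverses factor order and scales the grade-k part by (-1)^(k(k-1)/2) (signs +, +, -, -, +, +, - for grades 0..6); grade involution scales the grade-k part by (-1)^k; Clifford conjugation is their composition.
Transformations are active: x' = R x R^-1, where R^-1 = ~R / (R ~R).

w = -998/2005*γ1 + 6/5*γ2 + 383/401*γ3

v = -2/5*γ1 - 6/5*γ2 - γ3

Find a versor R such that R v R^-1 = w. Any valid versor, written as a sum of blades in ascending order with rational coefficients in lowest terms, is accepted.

Why this works: both vectors square to 13/5, so q(v) = q(w) and R = v + w = -360/401*γ1 - 18/401*γ3 carries v to w — its own direction survives, the complement (v - w)/2 flips.
Answer: -360/401*γ1 - 18/401*γ3


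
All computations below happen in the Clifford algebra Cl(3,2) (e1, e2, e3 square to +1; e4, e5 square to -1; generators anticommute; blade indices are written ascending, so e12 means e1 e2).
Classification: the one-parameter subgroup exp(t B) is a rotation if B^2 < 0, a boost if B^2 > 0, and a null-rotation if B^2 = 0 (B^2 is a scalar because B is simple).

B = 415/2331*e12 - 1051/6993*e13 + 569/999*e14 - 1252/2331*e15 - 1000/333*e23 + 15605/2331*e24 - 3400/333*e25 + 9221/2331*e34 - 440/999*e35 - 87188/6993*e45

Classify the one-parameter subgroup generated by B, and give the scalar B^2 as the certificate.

B^2 term by term: the squares give (415/2331)^2*(e12)^2 + (-1051/6993)^2*(e13)^2 + (569/999)^2*(e14)^2 + (-1252/2331)^2*(e15)^2 + (-1000/333)^2*(e23)^2 + (15605/2331)^2*(e24)^2 + (-3400/333)^2*(e25)^2 + (9221/2331)^2*(e34)^2 + (-440/999)^2*(e35)^2 + (-87188/6993)^2*(e45)^2 = 172225/5433561*(-1) + 1104601/48902049*(-1) + 323761/998001*(+1) + 1567504/5433561*(+1) + 1000000/110889*(-1) + 243516025/5433561*(+1) + 11560000/110889*(+1) + 85026841/5433561*(+1) + 193600/998001*(+1) + 7601747344/48902049*(-1) = 1 (each basis 2-blade squares to minus the product of its generators' squares); cross terms between blades sharing an index anticommute and cancel; the commuting (index-disjoint) pairs give grade-4 terms 2*c*c'*(blade product), which cancel blade by blade — e1234: 7653430/5433561 + 32801710/16300683 - 1138000/332667 = 0; e1235: -365200/2328669 - 7146800/2328669 + 2504000/776223 = 0; e1245: -72366040/16300683 + 3869200/332667 - 39074920/5433561 = 0; e1345: 183269176/48902049 + 500720/998001 - 23089384/5433561 = 0; e2345: 174376000/2328669 + 13732400/2328669 - 62702800/776223 = 0 — confirming B is simple. So B^2 = 1.
Answer: boost, certificate B^2 = 1. No conjugation can change B^2 = 1; the sign gives the class.


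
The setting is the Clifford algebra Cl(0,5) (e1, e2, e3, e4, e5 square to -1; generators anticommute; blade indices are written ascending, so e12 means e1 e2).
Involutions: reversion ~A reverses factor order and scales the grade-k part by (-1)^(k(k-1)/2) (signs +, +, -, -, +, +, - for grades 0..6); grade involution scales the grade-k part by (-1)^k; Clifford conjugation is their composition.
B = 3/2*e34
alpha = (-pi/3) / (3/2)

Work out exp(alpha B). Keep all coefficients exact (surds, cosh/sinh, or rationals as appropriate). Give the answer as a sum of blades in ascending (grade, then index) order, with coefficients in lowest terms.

B^2 = (3/2)^2*(e34)^2 = 9/4*(-1) = -9/4 (a basis 2-blade squares to minus the product of its generators' squares).
B^2 = -9/4 — a negative square means the series sums to a rotation: l = 3/2, alpha*l = -pi/3, so exp(alpha B) = cos(-pi/3) + (sin(-pi/3)/(3/2))*B = 1/2 + (-sqrt(3)/3)*B.
Answer: 1/2 - sqrt(3)/2*e34


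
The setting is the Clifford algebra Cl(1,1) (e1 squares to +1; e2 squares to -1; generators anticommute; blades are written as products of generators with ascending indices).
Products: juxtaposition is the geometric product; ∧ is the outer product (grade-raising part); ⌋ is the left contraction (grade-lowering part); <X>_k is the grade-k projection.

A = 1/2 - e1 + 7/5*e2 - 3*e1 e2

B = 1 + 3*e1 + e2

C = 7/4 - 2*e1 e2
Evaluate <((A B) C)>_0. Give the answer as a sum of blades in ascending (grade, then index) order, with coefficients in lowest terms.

step 1: -39/10 + 7/2*e1 + 109/10*e2 - 41/5*e1 e2
step 2: 383/40 - 627/40*e1 + 483/40*e2 - 131/20*e1 e2
step 3: 383/40
Answer: 383/40


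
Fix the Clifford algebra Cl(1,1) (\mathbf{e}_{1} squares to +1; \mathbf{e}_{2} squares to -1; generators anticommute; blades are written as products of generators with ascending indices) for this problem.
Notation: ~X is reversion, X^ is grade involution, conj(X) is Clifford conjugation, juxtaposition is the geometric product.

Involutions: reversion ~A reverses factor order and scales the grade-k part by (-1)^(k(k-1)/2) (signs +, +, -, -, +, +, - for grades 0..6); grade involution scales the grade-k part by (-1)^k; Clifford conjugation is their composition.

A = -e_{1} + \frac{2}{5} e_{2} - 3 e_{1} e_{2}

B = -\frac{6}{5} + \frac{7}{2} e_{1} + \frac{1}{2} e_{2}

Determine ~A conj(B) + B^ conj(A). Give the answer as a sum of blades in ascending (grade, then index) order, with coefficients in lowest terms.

first term: \frac{37}{10} + \frac{27}{10} e_{1} + \frac{501}{50} e_{2} - \frac{17}{10} e_{1} e_{2}
second term: -\frac{37}{10} - \frac{27}{10} e_{1} - \frac{501}{50} e_{2} - \frac{17}{10} e_{1} e_{2}
Answer: -\frac{17}{5} e_{1} e_{2}


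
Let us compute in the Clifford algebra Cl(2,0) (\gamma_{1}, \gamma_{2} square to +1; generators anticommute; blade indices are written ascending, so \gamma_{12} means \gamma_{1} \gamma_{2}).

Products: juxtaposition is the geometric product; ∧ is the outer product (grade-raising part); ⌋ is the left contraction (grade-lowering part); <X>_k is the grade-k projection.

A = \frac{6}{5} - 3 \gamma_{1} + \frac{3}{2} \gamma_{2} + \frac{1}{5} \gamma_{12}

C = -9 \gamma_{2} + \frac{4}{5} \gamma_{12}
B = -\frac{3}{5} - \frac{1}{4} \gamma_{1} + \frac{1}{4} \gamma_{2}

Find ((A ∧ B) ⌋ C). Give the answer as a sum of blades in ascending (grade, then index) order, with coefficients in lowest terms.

step 1: -\frac{18}{25} + \frac{3}{2} \gamma_{1} - \frac{3}{5} \gamma_{2} - \frac{99}{200} \gamma_{12}
step 2: \frac{1449}{250} + \frac{12}{25} \gamma_{1} + \frac{192}{25} \gamma_{2} - \frac{72}{125} \gamma_{12}
Answer: \frac{1449}{250} + \frac{12}{25} \gamma_{1} + \frac{192}{25} \gamma_{2} - \frac{72}{125} \gamma_{12}


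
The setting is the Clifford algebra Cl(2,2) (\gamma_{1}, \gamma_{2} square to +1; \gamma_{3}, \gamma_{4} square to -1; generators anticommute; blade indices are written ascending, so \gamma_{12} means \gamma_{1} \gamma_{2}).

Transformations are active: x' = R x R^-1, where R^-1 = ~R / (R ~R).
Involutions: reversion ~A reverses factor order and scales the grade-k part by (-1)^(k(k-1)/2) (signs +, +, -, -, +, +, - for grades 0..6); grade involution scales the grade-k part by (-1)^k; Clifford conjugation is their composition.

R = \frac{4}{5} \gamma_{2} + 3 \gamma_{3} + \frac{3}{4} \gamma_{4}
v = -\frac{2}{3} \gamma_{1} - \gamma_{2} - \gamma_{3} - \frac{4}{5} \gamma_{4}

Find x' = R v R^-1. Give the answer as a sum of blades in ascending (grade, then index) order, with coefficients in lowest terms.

~R = \frac{4}{5} \gamma_{2} + 3 \gamma_{3} + \frac{3}{4} \gamma_{4}, and R ~R = -\frac{3569}{400}, so R^-1 = ~R / (-\frac{3569}{400}).
R v = \frac{14}{5} + \frac{8}{15} \gamma_{12} + 2 \gamma_{13} + \frac{1}{2} \gamma_{14} + \frac{11}{5} \gamma_{23} + \frac{11}{100} \gamma_{24} - \frac{33}{20} \gamma_{34}
Answer: \frac{2}{3} \gamma_{1} + \frac{1777}{3569} \gamma_{2} - \frac{3151}{3569} \gamma_{3} + \frac{5876}{17845} \gamma_{4}


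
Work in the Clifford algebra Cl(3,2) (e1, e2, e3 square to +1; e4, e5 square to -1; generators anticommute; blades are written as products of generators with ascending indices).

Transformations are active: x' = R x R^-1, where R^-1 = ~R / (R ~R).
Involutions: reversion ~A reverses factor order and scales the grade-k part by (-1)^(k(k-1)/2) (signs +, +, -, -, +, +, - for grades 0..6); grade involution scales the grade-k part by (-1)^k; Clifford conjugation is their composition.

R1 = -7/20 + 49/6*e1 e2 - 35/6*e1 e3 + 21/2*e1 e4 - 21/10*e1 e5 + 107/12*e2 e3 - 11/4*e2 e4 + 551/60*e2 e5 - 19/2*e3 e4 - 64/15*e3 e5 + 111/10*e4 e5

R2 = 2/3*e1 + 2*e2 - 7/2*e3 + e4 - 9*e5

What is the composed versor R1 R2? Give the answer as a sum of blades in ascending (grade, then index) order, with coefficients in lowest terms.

Distribute over the terms of R2 (each basis-blade product reordered to ascending indices, repeated generators contracted through their squares):
R1 (2/3*e1) = -7/30*e1 - 49/9*e2 + 35/9*e3 - 7*e4 + 7/5*e5 + 107/18*e1 e2 e3 - 11/6*e1 e2 e4 + 551/90*e1 e2 e5 - 19/3*e1 e3 e4 - 128/45*e1 e3 e5 + 37/5*e1 e4 e5
R1 (2*e2) = 49/3*e1 - 7/10*e2 - 107/6*e3 + 11/2*e4 - 551/30*e5 + 35/3*e1 e2 e3 - 21*e1 e2 e4 + 21/5*e1 e2 e5 - 19*e2 e3 e4 - 128/15*e2 e3 e5 + 111/5*e2 e4 e5
R1 (-7/2*e3) = 245/12*e1 - 749/24*e2 + 49/40*e3 - 133/4*e4 - 224/15*e5 - 343/12*e1 e2 e3 + 147/4*e1 e3 e4 - 147/20*e1 e3 e5 - 77/8*e2 e3 e4 + 3857/120*e2 e3 e5 - 777/20*e3 e4 e5
R1 (e4) = -21/2*e1 + 11/4*e2 + 19/2*e3 - 7/20*e4 + 111/10*e5 + 49/6*e1 e2 e4 - 35/6*e1 e3 e4 + 21/10*e1 e4 e5 + 107/12*e2 e3 e4 - 551/60*e2 e4 e5 + 64/15*e3 e4 e5
R1 (-9*e5) = -189/10*e1 + 1653/20*e2 - 192/5*e3 + 999/10*e4 + 63/20*e5 - 147/2*e1 e2 e5 + 105/2*e1 e3 e5 - 189/2*e1 e4 e5 - 321/4*e2 e3 e5 + 99/4*e2 e4 e5 + 171/2*e3 e4 e5
Summing the partial products and collecting blades:
Answer: 427/60*e1 + 17297/360*e2 - 14983/360*e3 + 324/5*e4 - 353/20*e5 - 395/36*e1 e2 e3 - 44/3*e1 e2 e4 - 2843/45*e1 e2 e5 + 295/12*e1 e3 e4 + 1523/36*e1 e3 e5 - 85*e1 e4 e5 - 473/24*e2 e3 e4 - 6797/120*e2 e3 e5 + 1133/30*e2 e4 e5 + 611/12*e3 e4 e5


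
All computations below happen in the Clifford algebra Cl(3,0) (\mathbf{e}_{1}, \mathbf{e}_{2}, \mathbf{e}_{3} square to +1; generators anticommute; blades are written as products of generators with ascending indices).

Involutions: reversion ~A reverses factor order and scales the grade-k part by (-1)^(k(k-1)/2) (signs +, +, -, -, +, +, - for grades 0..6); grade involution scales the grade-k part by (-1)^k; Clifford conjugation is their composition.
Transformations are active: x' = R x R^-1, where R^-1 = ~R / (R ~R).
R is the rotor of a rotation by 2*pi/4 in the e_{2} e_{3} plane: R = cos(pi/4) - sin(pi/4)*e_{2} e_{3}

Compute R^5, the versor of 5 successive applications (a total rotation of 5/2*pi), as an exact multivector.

Rotor phase runs at HALF the rotation angle; powers of one rotor simply add phase, so after 5 steps in e_{2} e_{3} the phase is 5*pi/4 = \frac{5 \pi}{4} and R^5 = cos(\frac{5 \pi}{4}) - sin(\frac{5 \pi}{4})*e_{2} e_{3}.
cos(\frac{5 \pi}{4}) = - \frac{\sqrt{2}}{2} and sin(\frac{5 \pi}{4}) = - \frac{\sqrt{2}}{2}, so R^5 = - \frac{\sqrt{2}}{2} + \frac{\sqrt{2}}{2} e_{2} e_{3}. The net rotation is 1/2*pi (after discarding 1 full turn, each of which contributes a factor -1 to the rotor); the rotor keeps the half-angle phase exactly.
Answer: - \frac{\sqrt{2}}{2} + \frac{\sqrt{2}}{2} e_{2} e_{3}


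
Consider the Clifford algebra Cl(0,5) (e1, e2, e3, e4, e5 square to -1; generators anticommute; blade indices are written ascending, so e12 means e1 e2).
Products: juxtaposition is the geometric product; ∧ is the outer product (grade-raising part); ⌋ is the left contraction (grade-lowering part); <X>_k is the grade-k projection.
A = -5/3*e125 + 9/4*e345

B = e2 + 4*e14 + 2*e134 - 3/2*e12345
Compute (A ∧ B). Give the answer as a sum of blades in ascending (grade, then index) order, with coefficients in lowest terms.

step 1: -9/4*e2345
Answer: -9/4*e2345


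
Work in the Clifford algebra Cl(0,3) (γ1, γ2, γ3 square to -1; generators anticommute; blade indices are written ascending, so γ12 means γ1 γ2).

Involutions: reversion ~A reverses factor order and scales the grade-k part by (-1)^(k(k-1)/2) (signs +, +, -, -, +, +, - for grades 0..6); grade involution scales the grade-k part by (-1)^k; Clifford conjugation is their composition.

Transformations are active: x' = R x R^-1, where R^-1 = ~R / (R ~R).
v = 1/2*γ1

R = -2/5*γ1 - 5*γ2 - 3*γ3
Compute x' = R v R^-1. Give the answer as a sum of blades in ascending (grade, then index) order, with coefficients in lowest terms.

~R = -2/5*γ1 - 5*γ2 - 3*γ3, and R ~R = -854/25, so R^-1 = ~R / (-854/25).
R v = 1/5 + 5/2*γ12 + 3/2*γ13
Answer: -423/854*γ1 + 25/427*γ2 + 15/427*γ3


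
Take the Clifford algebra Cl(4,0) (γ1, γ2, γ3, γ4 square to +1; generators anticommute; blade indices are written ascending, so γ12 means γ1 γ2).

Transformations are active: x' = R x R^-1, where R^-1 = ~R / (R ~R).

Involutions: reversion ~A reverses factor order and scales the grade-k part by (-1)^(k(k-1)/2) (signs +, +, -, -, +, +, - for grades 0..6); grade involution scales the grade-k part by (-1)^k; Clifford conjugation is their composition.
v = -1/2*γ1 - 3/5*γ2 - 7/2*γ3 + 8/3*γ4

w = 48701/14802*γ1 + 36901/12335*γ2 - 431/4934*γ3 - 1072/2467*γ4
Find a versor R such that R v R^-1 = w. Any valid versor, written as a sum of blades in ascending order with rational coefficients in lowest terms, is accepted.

Since q(v) = q(w) = 8987/450, the sum R = v + w = 20650/7401*γ1 + 5900/2467*γ2 - 8850/2467*γ3 + 16520/7401*γ4 does the job whenever invertible.
Answer: 20650/7401*γ1 + 5900/2467*γ2 - 8850/2467*γ3 + 16520/7401*γ4


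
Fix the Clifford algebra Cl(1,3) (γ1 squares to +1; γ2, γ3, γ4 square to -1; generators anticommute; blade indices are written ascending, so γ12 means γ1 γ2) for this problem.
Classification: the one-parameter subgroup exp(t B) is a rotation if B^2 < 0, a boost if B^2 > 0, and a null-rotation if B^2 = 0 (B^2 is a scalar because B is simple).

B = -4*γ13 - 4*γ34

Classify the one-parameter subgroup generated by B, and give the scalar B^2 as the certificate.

B^2 term by term: the squares give (-4)^2*(γ13)^2 + (-4)^2*(γ34)^2 = 16*(+1) + 16*(-1) = 0 (each basis 2-blade squares to minus the product of its generators' squares); cross terms between blades sharing an index anticommute and cancel. So B^2 = 0.
Answer: null-rotation, certificate B^2 = 0. The class reads off the invariant scalar 0 directly.


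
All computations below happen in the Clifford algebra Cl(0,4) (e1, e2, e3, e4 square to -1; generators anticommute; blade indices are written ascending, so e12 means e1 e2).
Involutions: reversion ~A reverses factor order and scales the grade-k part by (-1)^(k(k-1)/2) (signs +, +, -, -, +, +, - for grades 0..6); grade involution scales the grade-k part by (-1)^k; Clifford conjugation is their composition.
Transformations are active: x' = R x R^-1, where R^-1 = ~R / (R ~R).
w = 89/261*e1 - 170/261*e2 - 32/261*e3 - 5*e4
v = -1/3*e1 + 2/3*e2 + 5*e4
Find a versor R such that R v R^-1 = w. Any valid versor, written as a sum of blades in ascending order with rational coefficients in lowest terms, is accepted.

Construction: equal norms (both -230/9) license R = v + w = 2/261*e1 + 4/261*e2 - 32/261*e3 — nothing changes along that direction, while (v - w)/2 changes sign, so v maps onto w.
Answer: 2/261*e1 + 4/261*e2 - 32/261*e3


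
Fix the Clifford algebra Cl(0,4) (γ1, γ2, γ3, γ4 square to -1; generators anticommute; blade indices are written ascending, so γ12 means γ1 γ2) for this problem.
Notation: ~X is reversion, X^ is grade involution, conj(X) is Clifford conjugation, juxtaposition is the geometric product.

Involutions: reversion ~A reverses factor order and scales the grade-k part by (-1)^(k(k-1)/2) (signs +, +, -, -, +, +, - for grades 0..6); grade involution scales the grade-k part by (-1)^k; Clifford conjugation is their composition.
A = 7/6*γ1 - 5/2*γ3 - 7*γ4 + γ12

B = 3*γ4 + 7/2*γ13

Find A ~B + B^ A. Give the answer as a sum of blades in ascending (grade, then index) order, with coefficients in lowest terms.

first term: 21 + 35/4*γ1 + 49/12*γ3 + 7/2*γ14 - 7/2*γ23 - 15/2*γ34 + 3*γ124 + 49/2*γ134
second term: -21 + 35/4*γ1 + 49/12*γ3 + 7/2*γ14 - 7/2*γ23 - 15/2*γ34 - 3*γ124 - 49/2*γ134
Answer: 35/2*γ1 + 49/6*γ3 + 7*γ14 - 7*γ23 - 15*γ34


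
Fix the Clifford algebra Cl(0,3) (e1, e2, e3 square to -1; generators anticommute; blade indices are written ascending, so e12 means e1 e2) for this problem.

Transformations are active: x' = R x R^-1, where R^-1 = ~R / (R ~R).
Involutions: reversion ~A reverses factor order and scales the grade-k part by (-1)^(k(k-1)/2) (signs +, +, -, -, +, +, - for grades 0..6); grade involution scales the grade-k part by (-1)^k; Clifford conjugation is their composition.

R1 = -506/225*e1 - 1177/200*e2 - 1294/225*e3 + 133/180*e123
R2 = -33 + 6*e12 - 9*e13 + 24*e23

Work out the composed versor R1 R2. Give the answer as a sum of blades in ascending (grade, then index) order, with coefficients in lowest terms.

Distribute over the terms of R1 (each basis-blade product reordered to ascending indices, repeated generators contracted through their squares):
(-506/225*e1) R2 = 5566/75*e1 + 1012/75*e2 - 506/25*e3 - 4048/75*e123
(-1177/200*e2) R2 = -3531/100*e1 + 38841/200*e2 + 3531/25*e3 - 10593/200*e123
(-1294/225*e3) R2 = 1294/25*e1 - 10352/75*e2 + 14234/75*e3 - 2588/75*e123
(133/180*e123) R2 = -266/15*e1 - 133/20*e2 - 133/30*e3 - 1463/60*e123
Summing the partial products and collecting blades:
Answer: 7293/100*e1 + 37813/600*e2 + 45953/150*e3 - 99497/600*e123


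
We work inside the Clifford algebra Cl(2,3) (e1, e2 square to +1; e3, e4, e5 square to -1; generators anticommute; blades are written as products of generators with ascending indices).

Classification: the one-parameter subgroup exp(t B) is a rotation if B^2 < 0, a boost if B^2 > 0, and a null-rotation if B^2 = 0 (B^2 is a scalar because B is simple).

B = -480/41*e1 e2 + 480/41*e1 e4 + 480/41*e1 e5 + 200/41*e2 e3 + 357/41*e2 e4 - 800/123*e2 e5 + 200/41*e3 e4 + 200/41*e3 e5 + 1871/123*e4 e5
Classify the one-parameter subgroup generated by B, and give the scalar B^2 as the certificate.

B^2 term by term: the squares give (-480/41)^2*(e1 e2)^2 + (480/41)^2*(e1 e4)^2 + (480/41)^2*(e1 e5)^2 + (200/41)^2*(e2 e3)^2 + (357/41)^2*(e2 e4)^2 + (-800/123)^2*(e2 e5)^2 + (200/41)^2*(e3 e4)^2 + (200/41)^2*(e3 e5)^2 + (1871/123)^2*(e4 e5)^2 = 230400/1681*(-1) + 230400/1681*(+1) + 230400/1681*(+1) + 40000/1681*(+1) + 127449/1681*(+1) + 640000/15129*(+1) + 40000/1681*(-1) + 40000/1681*(-1) + 3500641/15129*(-1) = 0 (each basis 2-blade squares to minus the product of its generators' squares); cross terms between blades sharing an index anticommute and cancel; the commuting (index-disjoint) pairs give grade-4 terms 2*c*c'*(blade product), which cancel blade by blade — e1 e2 e3 e4: -192000/1681 + 192000/1681 = 0; e1 e2 e3 e5: -192000/1681 + 192000/1681 = 0; e1 e2 e4 e5: -598720/1681 + 256000/1681 + 342720/1681 = 0; e1 e3 e4 e5: -192000/1681 + 192000/1681 = 0; e2 e3 e4 e5: 748400/5043 - 142800/1681 - 320000/5043 = 0 — confirming B is simple. So B^2 = 0.
Answer: null-rotation, certificate B^2 = 0. Why this suffices: the scalar 0 survives any versor conjugation, so its sign alone determines the class however B is presented.


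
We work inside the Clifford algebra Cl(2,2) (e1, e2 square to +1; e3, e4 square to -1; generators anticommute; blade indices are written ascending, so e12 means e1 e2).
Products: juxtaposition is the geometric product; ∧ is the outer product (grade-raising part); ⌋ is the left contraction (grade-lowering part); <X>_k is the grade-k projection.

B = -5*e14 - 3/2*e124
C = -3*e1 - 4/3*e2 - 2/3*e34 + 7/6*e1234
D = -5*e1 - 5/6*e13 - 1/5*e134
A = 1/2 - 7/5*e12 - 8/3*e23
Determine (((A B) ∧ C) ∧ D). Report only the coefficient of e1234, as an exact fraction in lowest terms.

step 1: -21/10*e4 - 5/2*e14 - 7*e24 - 3/4*e124 - 4*e134 + 40/3*e1234
step 2: -63/10*e14 - 14/5*e24 + 53/3*e124 + 16/3*e1234
step 3: 14*e124 - 7/3*e1234
Answer: -7/3


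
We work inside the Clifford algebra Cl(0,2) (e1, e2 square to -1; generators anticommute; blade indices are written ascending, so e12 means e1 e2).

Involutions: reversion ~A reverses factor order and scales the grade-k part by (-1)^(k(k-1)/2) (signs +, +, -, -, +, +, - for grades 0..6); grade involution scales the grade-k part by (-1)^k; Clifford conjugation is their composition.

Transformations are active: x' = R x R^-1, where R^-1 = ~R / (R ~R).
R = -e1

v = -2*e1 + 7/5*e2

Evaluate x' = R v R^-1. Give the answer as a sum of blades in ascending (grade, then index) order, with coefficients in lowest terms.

~R = -e1, and R ~R = -1, so R^-1 = ~R / (-1).
R v = -2 - 7/5*e12
Answer: -2*e1 - 7/5*e2


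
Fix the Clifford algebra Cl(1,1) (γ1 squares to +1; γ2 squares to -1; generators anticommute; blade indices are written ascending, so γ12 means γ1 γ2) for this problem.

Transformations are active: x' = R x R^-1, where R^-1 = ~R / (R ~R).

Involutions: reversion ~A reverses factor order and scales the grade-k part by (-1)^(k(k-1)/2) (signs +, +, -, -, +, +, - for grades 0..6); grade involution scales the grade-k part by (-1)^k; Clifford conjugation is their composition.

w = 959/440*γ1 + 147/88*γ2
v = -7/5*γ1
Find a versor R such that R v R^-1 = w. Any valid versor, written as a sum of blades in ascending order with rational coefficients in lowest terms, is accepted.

Here q(v) = q(w) = 49/25; the classical choice R = v + w = 343/440*γ1 + 147/88*γ2 then realises v -> w under the sandwich.
Answer: 343/440*γ1 + 147/88*γ2


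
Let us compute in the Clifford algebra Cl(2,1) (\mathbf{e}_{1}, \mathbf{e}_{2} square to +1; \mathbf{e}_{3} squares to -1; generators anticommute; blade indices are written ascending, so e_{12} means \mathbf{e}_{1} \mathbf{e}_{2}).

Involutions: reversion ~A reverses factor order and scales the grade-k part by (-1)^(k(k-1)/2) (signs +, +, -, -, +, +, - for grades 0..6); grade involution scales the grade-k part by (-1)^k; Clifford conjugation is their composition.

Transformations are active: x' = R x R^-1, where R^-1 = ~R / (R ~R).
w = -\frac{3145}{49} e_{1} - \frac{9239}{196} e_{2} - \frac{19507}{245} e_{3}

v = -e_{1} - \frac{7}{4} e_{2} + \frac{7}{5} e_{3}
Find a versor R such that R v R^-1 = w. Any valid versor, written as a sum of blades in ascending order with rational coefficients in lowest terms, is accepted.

R = v + w = -\frac{3194}{49} e_{1} - \frac{4791}{98} e_{2} - \frac{19164}{245} e_{3} works: the equal norms (\frac{841}{400}) guarantee its sandwich swaps v into w.
Answer: -\frac{3194}{49} e_{1} - \frac{4791}{98} e_{2} - \frac{19164}{245} e_{3}


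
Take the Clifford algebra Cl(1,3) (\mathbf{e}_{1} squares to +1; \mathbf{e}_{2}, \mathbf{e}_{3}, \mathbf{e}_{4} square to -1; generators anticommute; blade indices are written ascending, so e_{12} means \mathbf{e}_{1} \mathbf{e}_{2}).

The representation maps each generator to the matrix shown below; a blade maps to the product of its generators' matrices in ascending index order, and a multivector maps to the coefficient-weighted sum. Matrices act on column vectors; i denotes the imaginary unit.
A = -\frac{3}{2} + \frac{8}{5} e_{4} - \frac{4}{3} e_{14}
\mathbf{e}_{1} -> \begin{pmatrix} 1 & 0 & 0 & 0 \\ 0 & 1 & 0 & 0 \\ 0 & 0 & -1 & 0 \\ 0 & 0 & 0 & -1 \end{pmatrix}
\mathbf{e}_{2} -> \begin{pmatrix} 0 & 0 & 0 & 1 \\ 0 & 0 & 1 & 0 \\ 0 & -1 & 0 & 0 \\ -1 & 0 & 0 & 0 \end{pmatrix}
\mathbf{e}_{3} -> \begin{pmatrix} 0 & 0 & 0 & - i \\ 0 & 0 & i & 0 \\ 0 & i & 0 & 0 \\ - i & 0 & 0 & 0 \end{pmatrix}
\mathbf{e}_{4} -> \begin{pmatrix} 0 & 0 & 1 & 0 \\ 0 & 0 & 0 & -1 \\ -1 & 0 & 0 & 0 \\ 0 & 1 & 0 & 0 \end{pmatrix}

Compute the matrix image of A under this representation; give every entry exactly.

Bivector images (products of the table entries): rho(e_{14}) = rho(\mathbf{e}_{1})rho(\mathbf{e}_{4}) = \begin{pmatrix} 0 & 0 & 1 & 0 \\ 0 & 0 & 0 & -1 \\ 1 & 0 & 0 & 0 \\ 0 & -1 & 0 & 0 \end{pmatrix}.
M = (-\frac{3}{2})*1 + (\frac{8}{5})*rho(e_{4}) + (-\frac{4}{3})*rho(e_{14}), summed entrywise (1 is the identity matrix):
Answer: \begin{pmatrix} - \frac{3}{2} & 0 & \frac{4}{15} & 0 \\ 0 & - \frac{3}{2} & 0 & - \frac{4}{15} \\ - \frac{44}{15} & 0 & - \frac{3}{2} & 0 \\ 0 & \frac{44}{15} & 0 & - \frac{3}{2} \end{pmatrix}


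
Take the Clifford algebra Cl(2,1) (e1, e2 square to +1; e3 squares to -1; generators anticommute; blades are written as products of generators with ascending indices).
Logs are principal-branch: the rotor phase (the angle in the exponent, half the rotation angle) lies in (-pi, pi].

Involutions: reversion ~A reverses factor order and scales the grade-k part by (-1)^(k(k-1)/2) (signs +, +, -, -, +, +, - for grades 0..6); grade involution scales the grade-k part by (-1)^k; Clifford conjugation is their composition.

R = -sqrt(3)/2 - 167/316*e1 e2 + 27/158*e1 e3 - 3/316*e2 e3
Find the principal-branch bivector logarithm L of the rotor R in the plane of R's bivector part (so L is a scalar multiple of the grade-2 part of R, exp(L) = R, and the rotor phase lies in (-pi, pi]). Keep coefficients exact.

The scalar part of R is -sqrt(3)/2, and that scalar determines the rotor phase on the principal branch; recovering the unit plane as bivector-part over sine of the phase gives L = phase * plane.
Concretely: cos(phase) = -sqrt(3)/2 gives phase = ±5*pi/6, and since phase/sin(phase) is even the sign is immaterial: L = (phase/sin(phase)) * <R>_2 = (5*pi/3) * <R>_2.
Answer: -835*pi/948*e1 e2 + 45*pi/158*e1 e3 - 5*pi/316*e2 e3


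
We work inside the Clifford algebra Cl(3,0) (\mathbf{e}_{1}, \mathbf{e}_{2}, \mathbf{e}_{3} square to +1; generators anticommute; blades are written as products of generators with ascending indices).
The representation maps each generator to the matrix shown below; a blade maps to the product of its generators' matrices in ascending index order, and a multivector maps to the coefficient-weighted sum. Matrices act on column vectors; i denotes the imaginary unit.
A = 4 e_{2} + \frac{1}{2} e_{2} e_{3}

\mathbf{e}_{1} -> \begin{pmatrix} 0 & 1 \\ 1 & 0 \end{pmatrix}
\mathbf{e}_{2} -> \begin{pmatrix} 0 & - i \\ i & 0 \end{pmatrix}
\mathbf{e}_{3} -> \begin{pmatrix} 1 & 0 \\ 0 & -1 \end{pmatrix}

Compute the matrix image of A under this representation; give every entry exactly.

Bivector images (products of the table entries): rho(e_{2} e_{3}) = rho(\mathbf{e}_{2})rho(\mathbf{e}_{3}) = \begin{pmatrix} 0 & i \\ i & 0 \end{pmatrix}.
M = (4)*rho(e_{2}) + (\frac{1}{2})*rho(e_{2} e_{3}), summed entrywise:
Answer: \begin{pmatrix} 0 & - \frac{7 i}{2} \\ \frac{9 i}{2} & 0 \end{pmatrix}


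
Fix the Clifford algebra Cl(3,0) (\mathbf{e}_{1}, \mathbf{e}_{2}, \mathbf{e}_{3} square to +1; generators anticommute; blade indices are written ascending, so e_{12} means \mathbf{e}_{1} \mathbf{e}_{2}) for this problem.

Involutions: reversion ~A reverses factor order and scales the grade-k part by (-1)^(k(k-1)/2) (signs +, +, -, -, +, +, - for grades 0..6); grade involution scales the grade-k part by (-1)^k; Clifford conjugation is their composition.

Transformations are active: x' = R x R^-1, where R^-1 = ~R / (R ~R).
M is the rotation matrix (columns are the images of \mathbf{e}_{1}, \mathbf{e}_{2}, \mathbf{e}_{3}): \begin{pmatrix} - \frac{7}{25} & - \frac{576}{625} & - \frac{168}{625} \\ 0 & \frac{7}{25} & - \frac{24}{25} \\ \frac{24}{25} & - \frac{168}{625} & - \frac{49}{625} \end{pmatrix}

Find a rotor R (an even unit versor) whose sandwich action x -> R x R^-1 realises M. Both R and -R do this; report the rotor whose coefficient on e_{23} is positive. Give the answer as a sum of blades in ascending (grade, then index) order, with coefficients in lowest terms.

Method: write R = a + b12*e_{12} + b13*e_{13} + b23*e_{23} with a^2 + b12^2 + b13^2 + b23^2 = 1 (so R^-1 = ~R). Expanding the columns R e_j ~R gives tr M = 4a^2 - 1 and, from the antisymmetric part, M21 - M12 = -4a*b12, M13 - M31 = 4a*b13, M32 - M23 = -4a*b23.
Here tr M = -\frac{49}{625}, so a^2 = (1 + tr M)/4 = \frac{144}{625} and a = ±\frac{12}{25}. Taking a = \frac{12}{25}: M21 - M12 = \frac{576}{625}, M13 - M31 = -\frac{768}{625}, M32 - M23 = \frac{432}{625}, giving b12 = -\frac{12}{25}, b13 = -\frac{16}{25}, b23 = -\frac{9}{25}, i.e. R = \frac{12}{25} - \frac{12}{25} e_{12} - \frac{16}{25} e_{13} - \frac{9}{25} e_{23}.
Its e_{23} coefficient is negative, so report the other preimage -R.
Answer: -\frac{12}{25} + \frac{12}{25} e_{12} + \frac{16}{25} e_{13} + \frac{9}{25} e_{23}. Note: both R and -R realise this M (trace -\frac{49}{625}); the covering map identifies them, and the e_{23}-coefficient sign is the tie-breaker.


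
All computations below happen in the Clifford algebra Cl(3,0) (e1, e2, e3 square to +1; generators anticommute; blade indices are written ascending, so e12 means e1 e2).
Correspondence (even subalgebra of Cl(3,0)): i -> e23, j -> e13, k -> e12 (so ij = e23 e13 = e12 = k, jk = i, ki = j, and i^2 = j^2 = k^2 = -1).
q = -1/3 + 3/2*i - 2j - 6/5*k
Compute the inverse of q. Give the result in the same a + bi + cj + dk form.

In blades: q = -1/3 - 6/5*e12 - 2*e13 + 3/2*e23.
With qbar = -1/3 + 6/5*e12 + 2*e13 - 3/2*e23 (scalar fixed, mapped units negated), q qbar = 7021/900 (the sum of squared coefficients), so q^-1 = qbar / (7021/900) = -300/7021 + 1080/7021*e12 + 1800/7021*e13 - 1350/7021*e23; translating back:
Answer: -300/7021 - 1350/7021*i + 1800/7021*j + 1080/7021*k


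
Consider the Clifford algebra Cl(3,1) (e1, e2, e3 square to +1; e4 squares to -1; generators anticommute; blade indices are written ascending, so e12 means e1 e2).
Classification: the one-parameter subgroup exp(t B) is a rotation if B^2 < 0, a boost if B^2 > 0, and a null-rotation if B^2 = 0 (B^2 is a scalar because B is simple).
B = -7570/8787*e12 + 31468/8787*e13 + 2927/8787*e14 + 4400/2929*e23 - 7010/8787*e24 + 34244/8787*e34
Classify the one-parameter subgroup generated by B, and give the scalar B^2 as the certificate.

B^2 term by term: the squares give (-7570/8787)^2*(e12)^2 + (31468/8787)^2*(e13)^2 + (2927/8787)^2*(e14)^2 + (4400/2929)^2*(e23)^2 + (-7010/8787)^2*(e24)^2 + (34244/8787)^2*(e34)^2 = 57304900/77211369*(-1) + 990235024/77211369*(-1) + 8567329/77211369*(+1) + 19360000/8579041*(-1) + 49140100/77211369*(+1) + 1172651536/77211369*(+1) = 1/9 (each basis 2-blade squares to minus the product of its generators' squares); cross terms between blades sharing an index anticommute and cancel; the commuting (index-disjoint) pairs give grade-4 terms 2*c*c'*(blade product), which cancel blade by blade — e1234: -518454160/77211369 + 441181360/77211369 + 25757600/25737123 = 0 — confirming B is simple. So B^2 = 1/9.
Answer: boost, certificate B^2 = 1/9. Why this suffices: the scalar 1/9 survives any versor conjugation, so its sign alone determines the class however B is presented.


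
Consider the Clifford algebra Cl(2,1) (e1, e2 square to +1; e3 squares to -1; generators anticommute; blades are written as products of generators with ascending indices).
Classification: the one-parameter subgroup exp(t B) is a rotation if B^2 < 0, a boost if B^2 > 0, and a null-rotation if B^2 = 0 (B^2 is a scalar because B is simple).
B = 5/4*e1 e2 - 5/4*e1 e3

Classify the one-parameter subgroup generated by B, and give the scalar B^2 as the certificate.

B^2 term by term: the squares give (5/4)^2*(e1 e2)^2 + (-5/4)^2*(e1 e3)^2 = 25/16*(-1) + 25/16*(+1) = 0 (each basis 2-blade squares to minus the product of its generators' squares); cross terms between blades sharing an index anticommute and cancel. So B^2 = 0.
Answer: null-rotation, certificate B^2 = 0. Why this suffices: the scalar 0 survives any versor conjugation, so its sign alone determines the class however B is presented.


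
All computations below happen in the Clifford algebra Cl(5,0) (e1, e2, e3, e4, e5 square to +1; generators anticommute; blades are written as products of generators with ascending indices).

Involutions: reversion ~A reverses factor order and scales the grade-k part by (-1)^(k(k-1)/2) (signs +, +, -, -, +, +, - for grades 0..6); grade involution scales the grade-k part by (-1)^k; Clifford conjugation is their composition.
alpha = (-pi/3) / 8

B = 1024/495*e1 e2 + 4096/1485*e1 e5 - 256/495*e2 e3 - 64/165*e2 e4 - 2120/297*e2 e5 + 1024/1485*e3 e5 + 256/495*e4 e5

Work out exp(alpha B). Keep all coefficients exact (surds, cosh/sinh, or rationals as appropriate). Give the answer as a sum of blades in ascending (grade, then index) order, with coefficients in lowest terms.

B^2 term by term: the squares give (1024/495)^2*(e1 e2)^2 + (4096/1485)^2*(e1 e5)^2 + (-256/495)^2*(e2 e3)^2 + (-64/165)^2*(e2 e4)^2 + (-2120/297)^2*(e2 e5)^2 + (1024/1485)^2*(e3 e5)^2 + (256/495)^2*(e4 e5)^2 = 1048576/245025*(-1) + 16777216/2205225*(-1) + 65536/245025*(-1) + 4096/27225*(-1) + 4494400/88209*(-1) + 1048576/2205225*(-1) + 65536/245025*(-1) = -64 (each basis 2-blade squares to minus the product of its generators' squares); cross terms between blades sharing an index anticommute and cancel; the commuting (index-disjoint) pairs give grade-4 terms 2*c*c'*(blade product), which cancel blade by blade — e1 e2 e3 e5: 2097152/735075 - 2097152/735075 = 0; e1 e2 e4 e5: 524288/245025 - 524288/245025 = 0; e2 e3 e4 e5: -131072/245025 + 131072/245025 = 0 — confirming B is simple. So B^2 = -64.
B^2 = -64 — a negative square means the series sums to a rotation: l = 8, alpha*l = -pi/3, so exp(alpha B) = cos(-pi/3) + (sin(-pi/3)/8)*B = 1/2 + (-sqrt(3)/16)*B.
Answer: 1/2 - 64*sqrt(3)/495*e1 e2 - 256*sqrt(3)/1485*e1 e5 + 16*sqrt(3)/495*e2 e3 + 4*sqrt(3)/165*e2 e4 + 265*sqrt(3)/594*e2 e5 - 64*sqrt(3)/1485*e3 e5 - 16*sqrt(3)/495*e4 e5


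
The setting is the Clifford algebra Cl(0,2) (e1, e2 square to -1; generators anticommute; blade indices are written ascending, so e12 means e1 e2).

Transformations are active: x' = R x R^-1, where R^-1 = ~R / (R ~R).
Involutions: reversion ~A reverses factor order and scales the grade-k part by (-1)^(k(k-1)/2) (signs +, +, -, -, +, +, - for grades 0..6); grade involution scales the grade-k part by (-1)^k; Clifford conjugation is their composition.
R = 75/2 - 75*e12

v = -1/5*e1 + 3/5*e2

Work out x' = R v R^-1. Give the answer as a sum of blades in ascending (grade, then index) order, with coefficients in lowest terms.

~R = 75/2 + 75*e12, and R ~R = 28125/4, so R^-1 = ~R / (28125/4).
R v = 75/2*e1 + 75/2*e2
Answer: 3/5*e1 - 1/5*e2


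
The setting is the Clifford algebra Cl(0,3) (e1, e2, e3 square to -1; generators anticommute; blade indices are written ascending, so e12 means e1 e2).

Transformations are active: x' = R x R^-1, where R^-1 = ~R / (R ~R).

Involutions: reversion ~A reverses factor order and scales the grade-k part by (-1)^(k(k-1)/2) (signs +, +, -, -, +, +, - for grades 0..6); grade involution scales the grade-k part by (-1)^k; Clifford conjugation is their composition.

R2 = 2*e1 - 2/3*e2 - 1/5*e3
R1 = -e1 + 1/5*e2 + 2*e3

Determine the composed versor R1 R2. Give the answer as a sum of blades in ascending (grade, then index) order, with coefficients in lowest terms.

Distribute over the terms of R1 (each basis-blade product reordered to ascending indices, repeated generators contracted through their squares):
(-e1) R2 = 2 + 2/3*e12 + 1/5*e13
(1/5*e2) R2 = 2/15 - 2/5*e12 - 1/25*e23
(2*e3) R2 = 2/5 - 4*e13 + 4/3*e23
Summing the partial products and collecting blades:
Answer: 38/15 + 4/15*e12 - 19/5*e13 + 97/75*e23
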